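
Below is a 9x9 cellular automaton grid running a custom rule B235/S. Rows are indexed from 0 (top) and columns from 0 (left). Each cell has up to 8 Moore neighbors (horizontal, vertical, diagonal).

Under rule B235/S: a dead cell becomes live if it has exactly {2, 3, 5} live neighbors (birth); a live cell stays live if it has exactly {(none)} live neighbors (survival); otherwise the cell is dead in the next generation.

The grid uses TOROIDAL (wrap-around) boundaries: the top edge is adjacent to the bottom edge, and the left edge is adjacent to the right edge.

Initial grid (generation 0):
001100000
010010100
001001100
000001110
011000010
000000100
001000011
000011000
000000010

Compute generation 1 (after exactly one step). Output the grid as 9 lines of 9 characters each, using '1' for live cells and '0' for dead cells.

Answer: 010011110
000000010
010110000
011110001
000001101
111100001
000111100
000100111
001111100

Derivation:
Simulating step by step:
Generation 0 (given above): 21 live cells
Generation 1: 35 live cells
(generation 1 grid is the final answer)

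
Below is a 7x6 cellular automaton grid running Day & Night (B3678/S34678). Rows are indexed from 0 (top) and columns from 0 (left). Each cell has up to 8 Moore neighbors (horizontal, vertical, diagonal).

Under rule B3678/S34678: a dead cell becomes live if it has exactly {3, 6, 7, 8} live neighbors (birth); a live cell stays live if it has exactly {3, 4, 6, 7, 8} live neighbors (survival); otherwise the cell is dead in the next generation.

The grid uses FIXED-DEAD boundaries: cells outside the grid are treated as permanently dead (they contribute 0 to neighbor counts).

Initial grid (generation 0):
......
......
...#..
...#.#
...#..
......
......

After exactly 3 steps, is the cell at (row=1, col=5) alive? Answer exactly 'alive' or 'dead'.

Simulating step by step:
Generation 0 (given above): 4 live cells
Generation 1: 3 live cells
......
......
....#.
..#...
....#.
......
......
Generation 2: 1 live cells
......
......
......
...#..
......
......
......
Generation 3: 0 live cells
......
......
......
......
......
......
......

Cell (1,5) at generation 3: 0 -> dead

Answer: dead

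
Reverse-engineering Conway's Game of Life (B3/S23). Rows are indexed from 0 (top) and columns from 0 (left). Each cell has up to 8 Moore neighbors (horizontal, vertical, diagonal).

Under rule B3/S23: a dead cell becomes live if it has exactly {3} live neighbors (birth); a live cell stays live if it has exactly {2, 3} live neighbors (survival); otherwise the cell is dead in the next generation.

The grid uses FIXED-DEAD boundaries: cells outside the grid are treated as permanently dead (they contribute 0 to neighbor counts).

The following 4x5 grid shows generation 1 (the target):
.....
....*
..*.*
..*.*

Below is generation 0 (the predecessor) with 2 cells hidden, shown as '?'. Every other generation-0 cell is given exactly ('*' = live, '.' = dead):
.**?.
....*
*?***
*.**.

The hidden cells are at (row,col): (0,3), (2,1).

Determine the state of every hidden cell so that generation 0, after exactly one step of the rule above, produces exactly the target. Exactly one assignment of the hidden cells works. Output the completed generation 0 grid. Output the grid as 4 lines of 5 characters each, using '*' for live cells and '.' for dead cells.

Hidden generation-0 cells (in order): (0,3), (2,1).
A hidden cell only influences target cells in its own 3x3 neighborhood. Try each of the 2^2 = 4 assignments, step the completed generation 0 forward once under B3/S23, and compare with the target:
  (0,3)=. (2,1)=. -> step reproduces the target at every cell -> ACCEPT
  (0,3)=. (2,1)=* -> step gives (1,0)='*' but target has '.' -> reject
  (0,3)=* (2,1)=. -> step gives (0,2)='*' but target has '.' -> reject
  (0,3)=* (2,1)=* -> step gives (0,2)='*' but target has '.' -> reject
Unique solution: (0,3)=dead, (2,1)=dead.
Check: live-neighbor counts of every cell in the completed generation 0:
11121
24452
14353
14343
Applying B3/S23 to generation 0 with these counts gives:
.....
....*
..*.*
..*.*
which matches the target exactly.

Answer: .**..
....*
*.***
*.**.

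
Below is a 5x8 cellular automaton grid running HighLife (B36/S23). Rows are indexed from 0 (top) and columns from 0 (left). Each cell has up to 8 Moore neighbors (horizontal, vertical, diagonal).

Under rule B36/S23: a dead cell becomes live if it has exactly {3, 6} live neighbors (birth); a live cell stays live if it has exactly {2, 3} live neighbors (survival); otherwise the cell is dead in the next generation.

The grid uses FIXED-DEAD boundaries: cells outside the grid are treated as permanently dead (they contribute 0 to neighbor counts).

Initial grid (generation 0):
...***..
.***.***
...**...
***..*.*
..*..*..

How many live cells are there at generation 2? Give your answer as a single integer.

Simulating step by step:
Generation 0 (given above): 18 live cells
Generation 1: 12 live cells
...*.*..
......*.
*.*....*
.**..**.
..*...*.
Generation 2: 13 live cells
........
......*.
..*..*.*
..**.***
.**..**.
Population at generation 2: 13

Answer: 13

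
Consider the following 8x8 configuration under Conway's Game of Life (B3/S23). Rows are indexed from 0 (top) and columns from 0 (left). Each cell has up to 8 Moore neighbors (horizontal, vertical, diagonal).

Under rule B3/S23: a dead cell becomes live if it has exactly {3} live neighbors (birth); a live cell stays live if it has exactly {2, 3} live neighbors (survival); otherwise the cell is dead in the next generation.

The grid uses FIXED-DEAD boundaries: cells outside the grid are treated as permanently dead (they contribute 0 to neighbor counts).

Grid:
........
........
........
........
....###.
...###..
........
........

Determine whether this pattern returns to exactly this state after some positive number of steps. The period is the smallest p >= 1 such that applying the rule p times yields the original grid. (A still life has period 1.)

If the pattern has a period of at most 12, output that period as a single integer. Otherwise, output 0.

Simulating and comparing each generation to the original:
Gen 0 (original, given above): 6 live cells
Gen 1: 6 live cells, differs from original
Gen 2: 6 live cells, MATCHES original -> period = 2

Answer: 2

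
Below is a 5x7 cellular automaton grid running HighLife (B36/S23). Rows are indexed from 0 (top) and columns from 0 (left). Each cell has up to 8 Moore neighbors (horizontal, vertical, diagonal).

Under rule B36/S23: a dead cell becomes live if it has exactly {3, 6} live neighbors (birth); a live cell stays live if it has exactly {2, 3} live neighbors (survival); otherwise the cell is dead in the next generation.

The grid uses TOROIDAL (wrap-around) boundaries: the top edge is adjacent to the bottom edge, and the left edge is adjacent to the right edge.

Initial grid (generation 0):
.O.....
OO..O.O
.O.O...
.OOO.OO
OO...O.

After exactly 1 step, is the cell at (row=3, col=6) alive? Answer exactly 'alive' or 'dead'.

Simulating step by step:
Generation 0 (given above): 15 live cells
Generation 1: 12 live cells
O.O..O.
.O.....
O.OO...
...O.OO
....OO.

Cell (3,6) at generation 1: 1 -> alive

Answer: alive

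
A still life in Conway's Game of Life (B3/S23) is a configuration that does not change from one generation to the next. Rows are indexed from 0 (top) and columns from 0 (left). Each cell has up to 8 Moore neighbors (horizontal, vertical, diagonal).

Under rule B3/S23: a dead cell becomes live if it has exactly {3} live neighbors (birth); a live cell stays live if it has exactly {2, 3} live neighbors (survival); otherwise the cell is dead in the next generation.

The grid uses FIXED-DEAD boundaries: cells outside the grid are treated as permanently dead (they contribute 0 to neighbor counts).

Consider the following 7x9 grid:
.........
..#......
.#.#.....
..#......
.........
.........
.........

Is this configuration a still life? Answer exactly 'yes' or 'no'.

Compute generation 1 and compare to generation 0 (given above):
Generation 1:
.........
..#......
.#.#.....
..#......
.........
.........
.........
The grids are IDENTICAL -> still life.

Answer: yes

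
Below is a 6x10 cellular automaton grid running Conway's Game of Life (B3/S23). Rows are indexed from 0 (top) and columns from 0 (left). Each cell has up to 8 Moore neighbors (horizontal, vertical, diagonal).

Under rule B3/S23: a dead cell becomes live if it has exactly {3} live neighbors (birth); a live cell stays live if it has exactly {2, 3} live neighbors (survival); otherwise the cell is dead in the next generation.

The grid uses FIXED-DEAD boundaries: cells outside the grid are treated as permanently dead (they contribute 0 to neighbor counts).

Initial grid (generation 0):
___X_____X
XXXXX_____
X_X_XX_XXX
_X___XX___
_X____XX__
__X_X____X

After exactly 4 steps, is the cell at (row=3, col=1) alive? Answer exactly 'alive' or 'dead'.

Answer: dead

Derivation:
Simulating step by step:
Generation 0 (given above): 23 live cells
Generation 1: 17 live cells
_X_XX_____
X____X___X
X______XX_
XXX_X_____
_XX___XX__
__________
Generation 2: 15 live cells
____X_____
XX__X___X_
X_______X_
X_XX__X_X_
X_XX______
__________
Generation 3: 13 live cells
__________
XX________
X_XX____XX
X_XX___X__
__XX______
__________
Generation 4: 11 live cells
__________
XXX_______
X__X____X_
____X___X_
_XXX______
__________

Cell (3,1) at generation 4: 0 -> dead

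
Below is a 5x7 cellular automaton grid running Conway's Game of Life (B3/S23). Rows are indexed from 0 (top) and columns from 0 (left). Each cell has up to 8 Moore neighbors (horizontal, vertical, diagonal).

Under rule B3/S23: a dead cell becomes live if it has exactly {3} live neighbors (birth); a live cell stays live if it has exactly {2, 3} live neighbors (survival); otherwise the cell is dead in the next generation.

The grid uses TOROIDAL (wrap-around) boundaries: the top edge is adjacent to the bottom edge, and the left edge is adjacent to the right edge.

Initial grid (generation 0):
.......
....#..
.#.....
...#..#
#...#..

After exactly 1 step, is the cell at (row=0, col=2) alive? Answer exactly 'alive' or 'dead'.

Simulating step by step:
Generation 0 (given above): 6 live cells
Generation 1: 1 live cells
.......
.......
.......
#......
.......

Cell (0,2) at generation 1: 0 -> dead

Answer: dead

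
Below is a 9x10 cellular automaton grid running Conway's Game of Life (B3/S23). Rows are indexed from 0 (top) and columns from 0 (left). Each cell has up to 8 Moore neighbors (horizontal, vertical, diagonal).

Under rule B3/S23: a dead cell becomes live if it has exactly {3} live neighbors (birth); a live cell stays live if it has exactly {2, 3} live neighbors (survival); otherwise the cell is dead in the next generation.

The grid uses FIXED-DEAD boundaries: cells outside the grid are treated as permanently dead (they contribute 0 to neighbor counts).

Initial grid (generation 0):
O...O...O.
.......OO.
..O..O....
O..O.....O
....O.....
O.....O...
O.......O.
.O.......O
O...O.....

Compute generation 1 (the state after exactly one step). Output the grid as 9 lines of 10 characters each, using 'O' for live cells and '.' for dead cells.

Simulating step by step:
Generation 0 (given above): 19 live cells
Generation 1: 11 live cells
(generation 1 grid is the final answer)

Answer: .......OO.
.......OO.
........O.
...OO.....
..........
..........
OO........
OO........
..........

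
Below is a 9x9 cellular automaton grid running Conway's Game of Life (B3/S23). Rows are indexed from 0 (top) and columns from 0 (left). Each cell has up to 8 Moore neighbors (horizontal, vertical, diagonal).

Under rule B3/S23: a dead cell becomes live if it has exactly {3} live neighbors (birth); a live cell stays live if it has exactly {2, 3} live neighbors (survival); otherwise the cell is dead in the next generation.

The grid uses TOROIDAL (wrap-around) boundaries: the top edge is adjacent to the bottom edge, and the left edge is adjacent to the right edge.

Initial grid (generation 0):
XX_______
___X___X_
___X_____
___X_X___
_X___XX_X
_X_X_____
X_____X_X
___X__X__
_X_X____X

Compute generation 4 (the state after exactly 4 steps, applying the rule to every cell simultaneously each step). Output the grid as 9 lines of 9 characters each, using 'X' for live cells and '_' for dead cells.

Answer: X_______X
X_______X
XX______X
XX___XX_X
X___X____
X_X_X____
X_XXX____
__XX___XX
_________

Derivation:
Simulating step by step:
Generation 0 (given above): 21 live cells
Generation 1: 23 live cells
XX______X
__X______
__XX_____
__X__XX__
X____XX__
_XX__XX_X
X_X____X_
__X_____X
_X_______
Generation 2: 32 live cells
XXX______
X_XX_____
_XXX_____
_XXXXXX__
X_X_X____
__X__X__X
X_XX__XX_
X_X_____X
_XX_____X
Generation 3: 22 live cells
________X
X________
X____X___
X____X___
X_____X__
X_X_XXXXX
X_XX__XX_
_________
___X____X
Generation 4: 25 live cells
(generation 4 grid is the final answer)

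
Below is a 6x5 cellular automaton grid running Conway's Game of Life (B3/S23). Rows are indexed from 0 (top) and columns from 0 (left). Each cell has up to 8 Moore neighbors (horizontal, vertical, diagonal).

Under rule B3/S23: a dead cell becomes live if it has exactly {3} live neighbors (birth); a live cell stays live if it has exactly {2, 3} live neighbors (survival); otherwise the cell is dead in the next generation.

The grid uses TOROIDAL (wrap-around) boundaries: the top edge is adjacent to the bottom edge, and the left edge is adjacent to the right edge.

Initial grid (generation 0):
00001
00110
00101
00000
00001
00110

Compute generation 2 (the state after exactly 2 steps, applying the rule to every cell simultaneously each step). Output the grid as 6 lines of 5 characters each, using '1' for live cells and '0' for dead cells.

Answer: 10001
00000
00100
00110
00110
00011

Derivation:
Simulating step by step:
Generation 0 (given above): 8 live cells
Generation 1: 8 live cells
00001
00101
00100
00010
00010
00011
Generation 2: 9 live cells
(generation 2 grid is the final answer)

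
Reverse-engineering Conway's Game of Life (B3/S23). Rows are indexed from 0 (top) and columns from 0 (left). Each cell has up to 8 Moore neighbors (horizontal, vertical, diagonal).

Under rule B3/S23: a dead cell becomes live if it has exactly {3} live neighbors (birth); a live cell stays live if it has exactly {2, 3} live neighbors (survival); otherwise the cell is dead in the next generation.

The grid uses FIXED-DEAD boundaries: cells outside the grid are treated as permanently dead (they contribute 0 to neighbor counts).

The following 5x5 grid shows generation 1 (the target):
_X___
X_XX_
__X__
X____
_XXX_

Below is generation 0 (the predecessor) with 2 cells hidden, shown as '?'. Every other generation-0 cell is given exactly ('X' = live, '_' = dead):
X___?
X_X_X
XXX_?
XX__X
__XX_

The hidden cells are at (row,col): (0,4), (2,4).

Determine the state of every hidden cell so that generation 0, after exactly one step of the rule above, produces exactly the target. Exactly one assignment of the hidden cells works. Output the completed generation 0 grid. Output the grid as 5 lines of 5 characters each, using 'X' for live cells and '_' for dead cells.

Answer: X____
X_X_X
XXX__
XX__X
__XX_

Derivation:
Hidden generation-0 cells (in order): (0,4), (2,4).
A hidden cell only influences target cells in its own 3x3 neighborhood. Try each of the 2^2 = 4 assignments, step the completed generation 0 forward once under B3/S23, and compare with the target:
  (0,4)=_ (2,4)=_ -> step reproduces the target at every cell -> ACCEPT
  (0,4)=_ (2,4)=X -> step gives (1,3)='_' but target has 'X' -> reject
  (0,4)=X (2,4)=_ -> step gives (0,3)='X' but target has '_' -> reject
  (0,4)=X (2,4)=X -> step gives (0,3)='X' but target has '_' -> reject
Unique solution: (0,4)=dead, (2,4)=dead.
Check: live-neighbor counts of every cell in the completed generation 0:
13121
36230
46342
35541
23222
Applying B3/S23 to generation 0 with these counts gives:
_X___
X_XX_
__X__
X____
_XXX_
which matches the target exactly.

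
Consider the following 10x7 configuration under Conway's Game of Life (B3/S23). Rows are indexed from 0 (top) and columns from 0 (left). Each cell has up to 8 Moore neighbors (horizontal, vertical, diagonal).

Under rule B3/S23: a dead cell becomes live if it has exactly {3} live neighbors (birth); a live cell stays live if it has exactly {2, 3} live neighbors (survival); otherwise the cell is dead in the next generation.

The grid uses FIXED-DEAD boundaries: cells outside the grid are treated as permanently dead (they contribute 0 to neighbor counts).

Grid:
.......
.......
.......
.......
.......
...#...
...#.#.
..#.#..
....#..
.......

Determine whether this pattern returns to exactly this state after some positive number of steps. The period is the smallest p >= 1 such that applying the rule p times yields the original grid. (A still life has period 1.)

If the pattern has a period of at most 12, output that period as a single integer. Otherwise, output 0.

Simulating and comparing each generation to the original:
Gen 0 (original, given above): 6 live cells
Gen 1: 6 live cells, differs from original
Gen 2: 6 live cells, MATCHES original -> period = 2

Answer: 2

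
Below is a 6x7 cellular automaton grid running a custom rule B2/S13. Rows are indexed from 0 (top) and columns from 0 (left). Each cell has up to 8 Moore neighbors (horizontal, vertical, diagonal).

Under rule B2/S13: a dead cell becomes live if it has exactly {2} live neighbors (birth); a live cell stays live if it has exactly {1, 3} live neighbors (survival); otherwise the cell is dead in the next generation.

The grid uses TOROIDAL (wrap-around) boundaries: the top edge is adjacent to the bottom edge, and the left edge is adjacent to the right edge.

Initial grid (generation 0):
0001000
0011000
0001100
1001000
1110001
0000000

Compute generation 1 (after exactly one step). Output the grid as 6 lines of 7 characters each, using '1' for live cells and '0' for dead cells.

Simulating step by step:
Generation 0 (given above): 11 live cells
Generation 1: 12 live cells
(generation 1 grid is the final answer)

Answer: 0000100
0010000
0100100
1001010
1101000
0001001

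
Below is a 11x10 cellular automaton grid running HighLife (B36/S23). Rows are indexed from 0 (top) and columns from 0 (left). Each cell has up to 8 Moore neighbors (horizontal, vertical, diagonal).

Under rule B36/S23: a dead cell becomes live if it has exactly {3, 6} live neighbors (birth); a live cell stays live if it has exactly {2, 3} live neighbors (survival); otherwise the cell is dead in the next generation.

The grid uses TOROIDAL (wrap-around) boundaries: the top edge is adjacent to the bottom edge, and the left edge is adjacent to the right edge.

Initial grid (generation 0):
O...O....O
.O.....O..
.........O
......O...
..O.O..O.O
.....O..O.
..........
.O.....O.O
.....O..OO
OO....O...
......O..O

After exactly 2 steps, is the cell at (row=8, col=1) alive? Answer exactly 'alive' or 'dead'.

Simulating step by step:
Generation 0 (given above): 24 live cells
Generation 1: 27 live cells
O.......OO
........OO
..........
........O.
.....OOOO.
........O.
........O.
O........O
.O....OOOO
O....OOOO.
.O...O...O
Generation 2: 20 live cells
..........
O.......O.
........OO
......O.O.
......O.OO
......O.OO
........O.
O.........
.O...O....
.O...O....
.O...O....

Cell (8,1) at generation 2: 1 -> alive

Answer: alive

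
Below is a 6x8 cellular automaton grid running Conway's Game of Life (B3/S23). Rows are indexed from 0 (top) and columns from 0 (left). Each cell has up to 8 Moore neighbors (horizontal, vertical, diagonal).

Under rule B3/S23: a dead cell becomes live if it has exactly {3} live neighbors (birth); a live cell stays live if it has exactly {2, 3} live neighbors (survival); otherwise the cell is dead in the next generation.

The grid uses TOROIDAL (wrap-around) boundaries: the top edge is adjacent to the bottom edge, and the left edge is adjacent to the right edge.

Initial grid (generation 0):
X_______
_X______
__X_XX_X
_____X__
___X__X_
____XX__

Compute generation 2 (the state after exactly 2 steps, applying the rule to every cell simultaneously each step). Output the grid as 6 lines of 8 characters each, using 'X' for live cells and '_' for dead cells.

Simulating step by step:
Generation 0 (given above): 11 live cells
Generation 1: 10 live cells
________
XX______
____XXX_
___X_X__
______X_
____XX__
Generation 2: 6 live cells
(generation 2 grid is the final answer)

Answer: ________
_____X__
____XXX_
________
______X_
_____X__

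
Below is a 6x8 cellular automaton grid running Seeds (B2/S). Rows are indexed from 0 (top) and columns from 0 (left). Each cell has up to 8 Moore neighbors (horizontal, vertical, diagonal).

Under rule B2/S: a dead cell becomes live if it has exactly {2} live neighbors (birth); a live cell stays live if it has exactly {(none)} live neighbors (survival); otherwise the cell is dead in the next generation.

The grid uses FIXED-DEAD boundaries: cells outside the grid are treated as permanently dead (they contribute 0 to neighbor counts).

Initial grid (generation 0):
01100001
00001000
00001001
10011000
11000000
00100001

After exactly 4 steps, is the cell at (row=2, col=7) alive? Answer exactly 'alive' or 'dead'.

Answer: alive

Derivation:
Simulating step by step:
Generation 0 (given above): 13 live cells
Generation 1: 10 live cells
00010000
01100111
00000000
00100100
00001000
10000000
Generation 2: 14 live cells
01001101
00011000
00011001
00011000
01010100
00000000
Generation 3: 6 live cells
00100010
00000001
00000000
00000010
00000000
00101000
Generation 4: 7 live cells
00000001
00000010
00000011
00000000
00010100
00010000

Cell (2,7) at generation 4: 1 -> alive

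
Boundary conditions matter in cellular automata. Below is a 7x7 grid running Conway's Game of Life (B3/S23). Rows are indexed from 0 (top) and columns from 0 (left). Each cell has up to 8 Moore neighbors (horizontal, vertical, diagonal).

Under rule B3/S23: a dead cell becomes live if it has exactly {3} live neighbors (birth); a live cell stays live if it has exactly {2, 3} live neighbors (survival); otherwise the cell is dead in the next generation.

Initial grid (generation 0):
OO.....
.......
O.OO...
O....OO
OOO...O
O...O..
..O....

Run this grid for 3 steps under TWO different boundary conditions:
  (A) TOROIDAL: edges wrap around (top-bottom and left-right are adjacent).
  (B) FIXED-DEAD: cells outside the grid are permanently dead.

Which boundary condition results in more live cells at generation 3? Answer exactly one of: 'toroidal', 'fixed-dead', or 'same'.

Under TOROIDAL boundary, generation 3:
..O....
..O....
O.O...O
.....OO
.OOO.OO
.......
..O....
Population = 13

Under FIXED-DEAD boundary, generation 3:
.......
OOO....
..O....
......O
O.OOO.O
.OOOOO.
.......
Population = 15

Comparison: toroidal=13, fixed-dead=15 -> fixed-dead

Answer: fixed-dead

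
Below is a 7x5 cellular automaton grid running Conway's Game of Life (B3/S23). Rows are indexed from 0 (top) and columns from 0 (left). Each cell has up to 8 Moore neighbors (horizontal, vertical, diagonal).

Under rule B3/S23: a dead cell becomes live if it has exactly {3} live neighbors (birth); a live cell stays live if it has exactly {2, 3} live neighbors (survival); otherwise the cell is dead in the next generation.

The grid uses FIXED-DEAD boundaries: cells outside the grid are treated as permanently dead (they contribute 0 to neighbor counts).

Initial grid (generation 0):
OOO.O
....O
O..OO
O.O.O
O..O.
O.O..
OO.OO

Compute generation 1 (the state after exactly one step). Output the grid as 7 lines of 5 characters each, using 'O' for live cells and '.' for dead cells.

Simulating step by step:
Generation 0 (given above): 19 live cells
Generation 1: 20 live cells
(generation 1 grid is the final answer)

Answer: .O.O.
O.O.O
.O..O
O.O.O
O.OO.
O.O.O
OOOO.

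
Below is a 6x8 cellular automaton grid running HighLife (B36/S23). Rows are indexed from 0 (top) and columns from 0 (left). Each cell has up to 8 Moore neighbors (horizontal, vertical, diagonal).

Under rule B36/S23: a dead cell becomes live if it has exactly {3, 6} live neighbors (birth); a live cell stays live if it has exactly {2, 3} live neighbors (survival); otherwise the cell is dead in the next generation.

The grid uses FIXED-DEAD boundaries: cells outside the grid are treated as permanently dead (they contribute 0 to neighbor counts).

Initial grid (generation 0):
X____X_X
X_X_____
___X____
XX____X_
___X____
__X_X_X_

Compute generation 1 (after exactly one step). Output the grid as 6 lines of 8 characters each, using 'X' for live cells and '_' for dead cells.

Answer: _X______
_X______
X_X_____
__X_____
_XXX_X__
___X____

Derivation:
Simulating step by step:
Generation 0 (given above): 13 live cells
Generation 1: 10 live cells
(generation 1 grid is the final answer)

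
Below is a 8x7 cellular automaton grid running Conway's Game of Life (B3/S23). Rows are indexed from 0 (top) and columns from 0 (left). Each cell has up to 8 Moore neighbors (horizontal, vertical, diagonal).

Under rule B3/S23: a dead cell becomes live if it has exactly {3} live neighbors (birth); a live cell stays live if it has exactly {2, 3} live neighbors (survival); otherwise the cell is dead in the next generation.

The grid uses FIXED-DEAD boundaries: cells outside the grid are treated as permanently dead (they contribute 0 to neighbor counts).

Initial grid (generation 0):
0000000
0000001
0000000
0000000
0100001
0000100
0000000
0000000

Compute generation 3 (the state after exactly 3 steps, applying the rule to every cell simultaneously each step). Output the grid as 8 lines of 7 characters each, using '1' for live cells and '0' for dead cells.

Simulating step by step:
Generation 0 (given above): 4 live cells
Generation 1: 0 live cells
0000000
0000000
0000000
0000000
0000000
0000000
0000000
0000000
Generation 2: 0 live cells
0000000
0000000
0000000
0000000
0000000
0000000
0000000
0000000
Generation 3: 0 live cells
(generation 3 grid is the final answer)

Answer: 0000000
0000000
0000000
0000000
0000000
0000000
0000000
0000000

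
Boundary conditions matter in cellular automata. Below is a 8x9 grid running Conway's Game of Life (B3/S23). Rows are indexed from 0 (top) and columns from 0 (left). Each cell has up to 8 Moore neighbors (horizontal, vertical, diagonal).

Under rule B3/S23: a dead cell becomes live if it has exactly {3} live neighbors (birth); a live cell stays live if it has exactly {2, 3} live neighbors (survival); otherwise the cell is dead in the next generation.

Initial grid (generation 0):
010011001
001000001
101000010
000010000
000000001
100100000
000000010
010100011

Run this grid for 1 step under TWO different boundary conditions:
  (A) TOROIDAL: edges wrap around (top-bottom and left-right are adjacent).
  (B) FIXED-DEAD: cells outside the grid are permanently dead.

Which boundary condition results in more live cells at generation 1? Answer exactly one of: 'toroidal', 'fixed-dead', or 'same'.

Under TOROIDAL boundary, generation 1:
010110001
001100011
010100001
000000001
000000000
000000001
101000010
001010111
Population = 21

Under FIXED-DEAD boundary, generation 1:
000000000
001100011
010100000
000000000
000000000
000000000
001000011
000000011
Population = 11

Comparison: toroidal=21, fixed-dead=11 -> toroidal

Answer: toroidal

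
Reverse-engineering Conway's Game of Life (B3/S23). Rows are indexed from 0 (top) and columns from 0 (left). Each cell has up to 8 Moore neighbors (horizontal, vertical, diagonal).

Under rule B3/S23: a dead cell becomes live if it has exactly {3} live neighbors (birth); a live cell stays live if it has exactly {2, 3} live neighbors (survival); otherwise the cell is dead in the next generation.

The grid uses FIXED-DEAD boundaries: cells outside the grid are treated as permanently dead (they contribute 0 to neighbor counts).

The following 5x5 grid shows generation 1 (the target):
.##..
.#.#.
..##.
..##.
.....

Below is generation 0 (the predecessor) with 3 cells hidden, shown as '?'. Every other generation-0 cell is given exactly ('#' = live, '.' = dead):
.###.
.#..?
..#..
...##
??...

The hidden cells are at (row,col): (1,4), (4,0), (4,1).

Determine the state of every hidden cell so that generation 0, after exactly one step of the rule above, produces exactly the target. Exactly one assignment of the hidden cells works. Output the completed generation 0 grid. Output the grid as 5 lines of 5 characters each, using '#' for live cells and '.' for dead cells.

Answer: .###.
.#...
..#..
...##
.#...

Derivation:
Hidden generation-0 cells (in order): (1,4), (4,0), (4,1).
A hidden cell only influences target cells in its own 3x3 neighborhood. Try each of the 2^3 = 8 assignments, step the completed generation 0 forward once under B3/S23, and compare with the target:
  (1,4)=. (4,0)=. (4,1)=. -> step gives (3,2)='.' but target has '#' -> reject
  (1,4)=. (4,0)=. (4,1)=# -> step reproduces the target at every cell -> ACCEPT
  (1,4)=. (4,0)=# (4,1)=. -> step gives (3,2)='.' but target has '#' -> reject
  (1,4)=. (4,0)=# (4,1)=# -> step gives (3,1)='#' but target has '.' -> reject
  (1,4)=# (4,0)=. (4,1)=. -> step gives (0,3)='#' but target has '.' -> reject
  (1,4)=# (4,0)=. (4,1)=# -> step gives (0,3)='#' but target has '.' -> reject
  (1,4)=# (4,0)=# (4,1)=. -> step gives (0,3)='#' but target has '.' -> reject
  (1,4)=# (4,0)=# (4,1)=# -> step gives (0,3)='#' but target has '.' -> reject
Unique solution: (1,4)=dead, (4,0)=dead, (4,1)=live.
Check: live-neighbor counts of every cell in the completed generation 0:
22311
23531
12232
12321
10222
Applying B3/S23 to generation 0 with these counts gives:
.##..
.#.#.
..##.
..##.
.....
which matches the target exactly.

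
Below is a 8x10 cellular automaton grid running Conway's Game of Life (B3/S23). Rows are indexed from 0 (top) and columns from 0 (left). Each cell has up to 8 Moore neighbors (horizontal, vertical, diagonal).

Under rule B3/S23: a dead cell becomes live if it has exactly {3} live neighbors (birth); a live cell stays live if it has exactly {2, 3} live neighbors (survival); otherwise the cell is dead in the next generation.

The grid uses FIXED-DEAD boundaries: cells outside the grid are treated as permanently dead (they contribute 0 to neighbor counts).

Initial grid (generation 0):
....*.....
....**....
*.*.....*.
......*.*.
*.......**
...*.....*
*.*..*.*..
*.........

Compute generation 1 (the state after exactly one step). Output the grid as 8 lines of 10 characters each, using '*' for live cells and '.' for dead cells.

Answer: ....**....
...***....
.....*.*..
.*......*.
.......***
.*.......*
.*........
.*........

Derivation:
Simulating step by step:
Generation 0 (given above): 18 live cells
Generation 1: 16 live cells
(generation 1 grid is the final answer)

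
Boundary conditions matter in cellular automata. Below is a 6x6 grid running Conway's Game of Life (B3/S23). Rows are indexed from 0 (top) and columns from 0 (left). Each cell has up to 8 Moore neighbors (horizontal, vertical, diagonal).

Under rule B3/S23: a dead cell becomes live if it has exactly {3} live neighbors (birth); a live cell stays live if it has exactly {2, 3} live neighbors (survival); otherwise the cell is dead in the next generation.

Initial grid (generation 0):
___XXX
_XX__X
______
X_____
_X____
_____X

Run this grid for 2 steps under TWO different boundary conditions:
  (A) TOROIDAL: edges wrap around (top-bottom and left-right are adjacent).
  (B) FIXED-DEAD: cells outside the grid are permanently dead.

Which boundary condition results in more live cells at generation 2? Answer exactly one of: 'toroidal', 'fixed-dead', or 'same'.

Answer: toroidal

Derivation:
Under TOROIDAL boundary, generation 2:
__XX__
___X_X
XXX__X
XX____
X____X
XX__XX
Population = 16

Under FIXED-DEAD boundary, generation 2:
__X__X
_X___X
__X___
______
______
______
Population = 5

Comparison: toroidal=16, fixed-dead=5 -> toroidal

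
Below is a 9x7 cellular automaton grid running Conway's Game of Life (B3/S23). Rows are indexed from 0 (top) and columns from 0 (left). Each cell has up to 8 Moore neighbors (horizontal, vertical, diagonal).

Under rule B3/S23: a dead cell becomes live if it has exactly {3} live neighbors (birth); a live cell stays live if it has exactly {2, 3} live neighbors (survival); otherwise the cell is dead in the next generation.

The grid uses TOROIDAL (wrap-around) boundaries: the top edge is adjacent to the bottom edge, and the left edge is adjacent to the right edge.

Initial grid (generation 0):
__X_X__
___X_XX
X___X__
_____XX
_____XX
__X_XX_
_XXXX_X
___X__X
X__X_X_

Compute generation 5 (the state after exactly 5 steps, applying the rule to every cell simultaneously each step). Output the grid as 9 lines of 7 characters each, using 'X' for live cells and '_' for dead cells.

Simulating step by step:
Generation 0 (given above): 24 live cells
Generation 1: 20 live cells
__X____
___X_XX
X___X__
X___X__
_______
XXX____
XX____X
_X____X
__XX_XX
Generation 2: 19 live cells
__X____
___XXXX
X__XX__
_______
X______
__X___X
______X
_X_____
XXXX_XX
Generation 3: 13 live cells
_______
__X__XX
___X__X
_______
_______
X_____X
X______
_X___X_
X__X__X
Generation 4: 13 live cells
X____X_
_____XX
_____XX
_______
_______
X_____X
XX_____
_X_____
X_____X
Generation 5: 16 live cells
(generation 5 grid is the final answer)

Answer: X____X_
X___X__
_____XX
_______
_______
XX____X
_X____X
_X____X
XX____X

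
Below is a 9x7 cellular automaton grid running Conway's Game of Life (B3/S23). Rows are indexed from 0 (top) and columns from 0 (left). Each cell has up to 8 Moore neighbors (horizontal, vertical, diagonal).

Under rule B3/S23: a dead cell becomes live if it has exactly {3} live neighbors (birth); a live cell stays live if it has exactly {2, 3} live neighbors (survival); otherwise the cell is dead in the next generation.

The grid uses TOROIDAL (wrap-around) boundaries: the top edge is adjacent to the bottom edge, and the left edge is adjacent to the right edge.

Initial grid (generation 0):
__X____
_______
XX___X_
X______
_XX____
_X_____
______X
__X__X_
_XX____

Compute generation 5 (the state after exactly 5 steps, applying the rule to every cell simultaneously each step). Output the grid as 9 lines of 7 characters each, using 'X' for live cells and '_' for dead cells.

Simulating step by step:
Generation 0 (given above): 13 live cells
Generation 1: 20 live cells
_XX____
_X_____
XX____X
X_X___X
XXX____
XXX____
_______
_XX____
_XXX___
Generation 2: 13 live cells
X__X___
_______
__X___X
__X____
___X___
X_X____
X______
_X_X___
X__X___
Generation 3: 15 live cells
_______
_______
_______
__XX___
_XXX___
_X_____
X_X____
XXX____
XX_XX__
Generation 4: 11 live cells
_______
_______
_______
_X_X___
_X_X___
X__X___
X_X____
______X
X__X___
Generation 5: 12 live cells
(generation 5 grid is the final answer)

Answer: _______
_______
_______
_______
XX_XX__
X__X___
XX____X
XX____X
_______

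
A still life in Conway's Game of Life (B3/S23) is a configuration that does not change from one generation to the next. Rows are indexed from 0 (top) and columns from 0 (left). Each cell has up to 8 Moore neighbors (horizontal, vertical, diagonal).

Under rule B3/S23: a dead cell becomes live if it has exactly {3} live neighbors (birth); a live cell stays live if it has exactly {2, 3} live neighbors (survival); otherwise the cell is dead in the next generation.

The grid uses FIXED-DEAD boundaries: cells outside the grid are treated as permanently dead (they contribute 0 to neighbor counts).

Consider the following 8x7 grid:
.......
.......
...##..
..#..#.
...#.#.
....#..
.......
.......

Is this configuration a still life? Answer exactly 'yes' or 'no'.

Answer: yes

Derivation:
Compute generation 1 and compare to generation 0 (given above):
Generation 1:
.......
.......
...##..
..#..#.
...#.#.
....#..
.......
.......
The grids are IDENTICAL -> still life.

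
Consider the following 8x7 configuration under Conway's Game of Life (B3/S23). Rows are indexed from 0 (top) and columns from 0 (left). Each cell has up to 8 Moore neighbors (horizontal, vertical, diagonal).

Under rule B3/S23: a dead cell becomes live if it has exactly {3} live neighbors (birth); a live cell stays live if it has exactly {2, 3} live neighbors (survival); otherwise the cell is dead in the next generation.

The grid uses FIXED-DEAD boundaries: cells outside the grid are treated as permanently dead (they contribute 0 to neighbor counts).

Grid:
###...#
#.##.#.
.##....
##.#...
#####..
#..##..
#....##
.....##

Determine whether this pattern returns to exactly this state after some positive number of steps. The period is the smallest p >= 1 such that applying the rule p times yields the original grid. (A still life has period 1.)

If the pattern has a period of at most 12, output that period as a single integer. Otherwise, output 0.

Answer: 0

Derivation:
Simulating and comparing each generation to the original:
Gen 0 (original, given above): 26 live cells
Gen 1: 11 live cells, differs from original
Gen 2: 13 live cells, differs from original
Gen 3: 8 live cells, differs from original
Gen 4: 4 live cells, differs from original
Gen 5: 4 live cells, differs from original
Gen 6: 4 live cells, differs from original
Gen 7: 4 live cells, differs from original
Gen 8: 4 live cells, differs from original
Gen 9: 4 live cells, differs from original
Gen 10: 4 live cells, differs from original
Gen 11: 4 live cells, differs from original
Gen 12: 4 live cells, differs from original
No period found within 12 steps.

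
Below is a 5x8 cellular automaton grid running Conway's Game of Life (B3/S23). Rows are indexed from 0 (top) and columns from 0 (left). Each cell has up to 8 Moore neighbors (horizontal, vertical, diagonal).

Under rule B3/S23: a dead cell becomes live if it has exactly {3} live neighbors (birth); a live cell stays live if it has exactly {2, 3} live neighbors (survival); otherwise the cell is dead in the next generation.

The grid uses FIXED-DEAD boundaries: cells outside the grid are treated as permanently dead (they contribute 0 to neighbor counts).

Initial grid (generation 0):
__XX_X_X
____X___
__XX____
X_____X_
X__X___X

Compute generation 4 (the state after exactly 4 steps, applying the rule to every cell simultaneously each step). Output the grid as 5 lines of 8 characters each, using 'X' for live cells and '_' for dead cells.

Answer: ____X___
_____X__
____XX__
_XX_X___
__XX____

Derivation:
Simulating step by step:
Generation 0 (given above): 12 live cells
Generation 1: 7 live cells
___XX___
____X___
___X____
_XXX____
________
Generation 2: 8 live cells
___XX___
____X___
___XX___
__XX____
__X_____
Generation 3: 9 live cells
___XX___
_____X__
__X_X___
__X_X___
__XX____
Generation 4: 9 live cells
(generation 4 grid is the final answer)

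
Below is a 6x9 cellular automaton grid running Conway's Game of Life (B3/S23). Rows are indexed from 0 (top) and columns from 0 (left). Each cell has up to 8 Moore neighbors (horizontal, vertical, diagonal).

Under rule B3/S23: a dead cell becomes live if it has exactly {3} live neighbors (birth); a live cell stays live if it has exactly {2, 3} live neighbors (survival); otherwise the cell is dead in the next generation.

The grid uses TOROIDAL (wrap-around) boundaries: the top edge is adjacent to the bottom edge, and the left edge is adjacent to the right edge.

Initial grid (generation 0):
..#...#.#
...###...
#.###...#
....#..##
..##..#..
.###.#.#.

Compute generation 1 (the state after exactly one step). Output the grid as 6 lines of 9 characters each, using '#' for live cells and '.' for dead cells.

Simulating step by step:
Generation 0 (given above): 22 live cells
Generation 1: 26 live cells
(generation 1 grid is the final answer)

Answer: .#....##.
##...#.##
#.#....##
##..##.##
.#...##.#
.#..##.#.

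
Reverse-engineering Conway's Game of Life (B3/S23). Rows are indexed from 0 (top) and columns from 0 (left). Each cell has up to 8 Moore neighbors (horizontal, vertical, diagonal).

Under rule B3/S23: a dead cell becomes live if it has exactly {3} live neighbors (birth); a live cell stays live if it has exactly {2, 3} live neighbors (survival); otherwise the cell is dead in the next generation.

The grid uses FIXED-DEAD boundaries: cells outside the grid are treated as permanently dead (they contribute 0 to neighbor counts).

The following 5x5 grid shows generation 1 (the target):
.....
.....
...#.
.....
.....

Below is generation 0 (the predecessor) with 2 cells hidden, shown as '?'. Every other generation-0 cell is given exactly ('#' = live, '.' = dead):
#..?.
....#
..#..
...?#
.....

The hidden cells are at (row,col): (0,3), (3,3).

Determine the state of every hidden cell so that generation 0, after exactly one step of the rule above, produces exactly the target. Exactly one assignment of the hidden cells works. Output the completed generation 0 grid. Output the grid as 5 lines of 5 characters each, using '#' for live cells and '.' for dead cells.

Hidden generation-0 cells (in order): (0,3), (3,3).
A hidden cell only influences target cells in its own 3x3 neighborhood. Try each of the 2^2 = 4 assignments, step the completed generation 0 forward once under B3/S23, and compare with the target:
  (0,3)=. (3,3)=. -> step reproduces the target at every cell -> ACCEPT
  (0,3)=. (3,3)=# -> step gives (2,3)='.' but target has '#' -> reject
  (0,3)=# (3,3)=. -> step gives (1,3)='#' but target has '.' -> reject
  (0,3)=# (3,3)=# -> step gives (1,3)='#' but target has '.' -> reject
Unique solution: (0,3)=dead, (3,3)=dead.
Check: live-neighbor counts of every cell in the completed generation 0:
01011
12120
01032
01120
00011
Applying B3/S23 to generation 0 with these counts gives:
.....
.....
...#.
.....
.....
which matches the target exactly.

Answer: #....
....#
..#..
....#
.....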